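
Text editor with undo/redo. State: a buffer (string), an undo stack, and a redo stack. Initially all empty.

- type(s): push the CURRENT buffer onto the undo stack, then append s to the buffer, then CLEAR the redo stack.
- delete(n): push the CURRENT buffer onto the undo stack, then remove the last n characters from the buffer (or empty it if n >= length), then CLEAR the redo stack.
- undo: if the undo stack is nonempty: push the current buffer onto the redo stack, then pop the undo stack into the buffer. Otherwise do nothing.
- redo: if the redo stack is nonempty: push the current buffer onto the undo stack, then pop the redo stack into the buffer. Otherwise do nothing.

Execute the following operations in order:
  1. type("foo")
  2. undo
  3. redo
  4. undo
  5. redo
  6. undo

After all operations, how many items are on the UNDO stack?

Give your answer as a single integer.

After op 1 (type): buf='foo' undo_depth=1 redo_depth=0
After op 2 (undo): buf='(empty)' undo_depth=0 redo_depth=1
After op 3 (redo): buf='foo' undo_depth=1 redo_depth=0
After op 4 (undo): buf='(empty)' undo_depth=0 redo_depth=1
After op 5 (redo): buf='foo' undo_depth=1 redo_depth=0
After op 6 (undo): buf='(empty)' undo_depth=0 redo_depth=1

Answer: 0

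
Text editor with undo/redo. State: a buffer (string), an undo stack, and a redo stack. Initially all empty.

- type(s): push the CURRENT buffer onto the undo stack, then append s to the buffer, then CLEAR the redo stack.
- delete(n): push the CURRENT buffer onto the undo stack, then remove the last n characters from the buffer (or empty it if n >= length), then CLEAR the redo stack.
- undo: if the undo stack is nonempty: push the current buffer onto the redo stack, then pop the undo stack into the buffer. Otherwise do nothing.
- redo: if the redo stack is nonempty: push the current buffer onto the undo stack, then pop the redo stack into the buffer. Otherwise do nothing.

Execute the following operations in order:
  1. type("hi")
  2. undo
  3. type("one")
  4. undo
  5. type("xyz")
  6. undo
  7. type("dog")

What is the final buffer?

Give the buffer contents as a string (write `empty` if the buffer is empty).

Answer: dog

Derivation:
After op 1 (type): buf='hi' undo_depth=1 redo_depth=0
After op 2 (undo): buf='(empty)' undo_depth=0 redo_depth=1
After op 3 (type): buf='one' undo_depth=1 redo_depth=0
After op 4 (undo): buf='(empty)' undo_depth=0 redo_depth=1
After op 5 (type): buf='xyz' undo_depth=1 redo_depth=0
After op 6 (undo): buf='(empty)' undo_depth=0 redo_depth=1
After op 7 (type): buf='dog' undo_depth=1 redo_depth=0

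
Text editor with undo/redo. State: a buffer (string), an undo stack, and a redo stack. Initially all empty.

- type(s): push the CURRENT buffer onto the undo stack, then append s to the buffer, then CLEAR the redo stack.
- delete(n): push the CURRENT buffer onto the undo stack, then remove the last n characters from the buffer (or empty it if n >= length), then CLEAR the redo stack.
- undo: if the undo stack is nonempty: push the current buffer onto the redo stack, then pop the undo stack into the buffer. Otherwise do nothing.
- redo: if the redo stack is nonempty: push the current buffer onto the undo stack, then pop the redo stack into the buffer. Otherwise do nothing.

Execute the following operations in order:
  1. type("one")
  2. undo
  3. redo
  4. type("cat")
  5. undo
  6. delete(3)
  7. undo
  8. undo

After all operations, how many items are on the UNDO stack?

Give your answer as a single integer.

Answer: 0

Derivation:
After op 1 (type): buf='one' undo_depth=1 redo_depth=0
After op 2 (undo): buf='(empty)' undo_depth=0 redo_depth=1
After op 3 (redo): buf='one' undo_depth=1 redo_depth=0
After op 4 (type): buf='onecat' undo_depth=2 redo_depth=0
After op 5 (undo): buf='one' undo_depth=1 redo_depth=1
After op 6 (delete): buf='(empty)' undo_depth=2 redo_depth=0
After op 7 (undo): buf='one' undo_depth=1 redo_depth=1
After op 8 (undo): buf='(empty)' undo_depth=0 redo_depth=2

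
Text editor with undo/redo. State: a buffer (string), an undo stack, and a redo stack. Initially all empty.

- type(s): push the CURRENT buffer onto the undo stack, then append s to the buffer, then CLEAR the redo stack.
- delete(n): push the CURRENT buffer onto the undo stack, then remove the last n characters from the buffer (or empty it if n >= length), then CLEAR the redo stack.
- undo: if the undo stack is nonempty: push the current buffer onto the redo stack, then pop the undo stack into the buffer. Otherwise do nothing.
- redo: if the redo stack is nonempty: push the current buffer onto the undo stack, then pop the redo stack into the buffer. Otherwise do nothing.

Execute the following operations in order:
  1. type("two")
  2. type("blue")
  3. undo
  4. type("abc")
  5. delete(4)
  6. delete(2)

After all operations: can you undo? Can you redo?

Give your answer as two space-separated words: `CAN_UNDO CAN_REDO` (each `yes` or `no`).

After op 1 (type): buf='two' undo_depth=1 redo_depth=0
After op 2 (type): buf='twoblue' undo_depth=2 redo_depth=0
After op 3 (undo): buf='two' undo_depth=1 redo_depth=1
After op 4 (type): buf='twoabc' undo_depth=2 redo_depth=0
After op 5 (delete): buf='tw' undo_depth=3 redo_depth=0
After op 6 (delete): buf='(empty)' undo_depth=4 redo_depth=0

Answer: yes no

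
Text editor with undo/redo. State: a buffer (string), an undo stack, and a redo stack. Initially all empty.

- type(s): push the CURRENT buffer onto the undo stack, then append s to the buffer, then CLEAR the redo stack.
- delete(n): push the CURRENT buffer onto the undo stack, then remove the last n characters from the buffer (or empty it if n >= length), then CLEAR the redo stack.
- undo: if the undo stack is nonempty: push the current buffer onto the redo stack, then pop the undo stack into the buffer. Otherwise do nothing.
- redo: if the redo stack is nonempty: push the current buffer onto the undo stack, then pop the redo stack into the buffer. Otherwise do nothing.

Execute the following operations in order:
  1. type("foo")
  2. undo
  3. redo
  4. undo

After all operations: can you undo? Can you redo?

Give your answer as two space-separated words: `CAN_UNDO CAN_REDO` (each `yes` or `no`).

After op 1 (type): buf='foo' undo_depth=1 redo_depth=0
After op 2 (undo): buf='(empty)' undo_depth=0 redo_depth=1
After op 3 (redo): buf='foo' undo_depth=1 redo_depth=0
After op 4 (undo): buf='(empty)' undo_depth=0 redo_depth=1

Answer: no yes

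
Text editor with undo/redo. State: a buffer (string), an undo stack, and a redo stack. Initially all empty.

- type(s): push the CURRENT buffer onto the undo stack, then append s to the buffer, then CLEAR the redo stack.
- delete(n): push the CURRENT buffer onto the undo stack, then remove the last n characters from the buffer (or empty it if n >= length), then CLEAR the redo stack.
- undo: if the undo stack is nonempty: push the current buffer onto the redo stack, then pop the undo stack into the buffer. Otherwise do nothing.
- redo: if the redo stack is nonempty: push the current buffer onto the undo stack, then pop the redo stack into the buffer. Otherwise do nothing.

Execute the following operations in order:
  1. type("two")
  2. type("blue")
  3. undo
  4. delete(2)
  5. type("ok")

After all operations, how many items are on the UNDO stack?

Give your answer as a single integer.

After op 1 (type): buf='two' undo_depth=1 redo_depth=0
After op 2 (type): buf='twoblue' undo_depth=2 redo_depth=0
After op 3 (undo): buf='two' undo_depth=1 redo_depth=1
After op 4 (delete): buf='t' undo_depth=2 redo_depth=0
After op 5 (type): buf='tok' undo_depth=3 redo_depth=0

Answer: 3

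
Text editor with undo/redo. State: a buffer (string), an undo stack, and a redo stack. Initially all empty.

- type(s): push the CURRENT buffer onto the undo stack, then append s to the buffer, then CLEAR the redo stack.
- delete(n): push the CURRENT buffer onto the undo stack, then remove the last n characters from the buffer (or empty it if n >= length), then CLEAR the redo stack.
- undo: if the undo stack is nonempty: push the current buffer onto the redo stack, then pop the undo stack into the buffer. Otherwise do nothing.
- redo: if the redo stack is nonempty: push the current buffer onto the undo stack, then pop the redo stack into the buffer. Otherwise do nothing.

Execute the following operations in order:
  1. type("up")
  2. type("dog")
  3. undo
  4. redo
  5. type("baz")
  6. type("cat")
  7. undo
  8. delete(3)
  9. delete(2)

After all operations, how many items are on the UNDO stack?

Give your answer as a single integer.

After op 1 (type): buf='up' undo_depth=1 redo_depth=0
After op 2 (type): buf='updog' undo_depth=2 redo_depth=0
After op 3 (undo): buf='up' undo_depth=1 redo_depth=1
After op 4 (redo): buf='updog' undo_depth=2 redo_depth=0
After op 5 (type): buf='updogbaz' undo_depth=3 redo_depth=0
After op 6 (type): buf='updogbazcat' undo_depth=4 redo_depth=0
After op 7 (undo): buf='updogbaz' undo_depth=3 redo_depth=1
After op 8 (delete): buf='updog' undo_depth=4 redo_depth=0
After op 9 (delete): buf='upd' undo_depth=5 redo_depth=0

Answer: 5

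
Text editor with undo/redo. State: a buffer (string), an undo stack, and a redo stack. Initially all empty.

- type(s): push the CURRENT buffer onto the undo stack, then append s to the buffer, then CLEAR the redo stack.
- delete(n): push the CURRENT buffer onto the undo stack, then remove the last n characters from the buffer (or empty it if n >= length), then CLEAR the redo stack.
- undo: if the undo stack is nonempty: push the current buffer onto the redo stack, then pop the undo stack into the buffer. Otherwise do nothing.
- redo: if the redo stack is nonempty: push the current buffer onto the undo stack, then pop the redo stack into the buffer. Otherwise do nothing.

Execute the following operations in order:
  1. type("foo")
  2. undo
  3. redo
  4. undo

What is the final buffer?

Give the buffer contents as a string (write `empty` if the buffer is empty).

Answer: empty

Derivation:
After op 1 (type): buf='foo' undo_depth=1 redo_depth=0
After op 2 (undo): buf='(empty)' undo_depth=0 redo_depth=1
After op 3 (redo): buf='foo' undo_depth=1 redo_depth=0
After op 4 (undo): buf='(empty)' undo_depth=0 redo_depth=1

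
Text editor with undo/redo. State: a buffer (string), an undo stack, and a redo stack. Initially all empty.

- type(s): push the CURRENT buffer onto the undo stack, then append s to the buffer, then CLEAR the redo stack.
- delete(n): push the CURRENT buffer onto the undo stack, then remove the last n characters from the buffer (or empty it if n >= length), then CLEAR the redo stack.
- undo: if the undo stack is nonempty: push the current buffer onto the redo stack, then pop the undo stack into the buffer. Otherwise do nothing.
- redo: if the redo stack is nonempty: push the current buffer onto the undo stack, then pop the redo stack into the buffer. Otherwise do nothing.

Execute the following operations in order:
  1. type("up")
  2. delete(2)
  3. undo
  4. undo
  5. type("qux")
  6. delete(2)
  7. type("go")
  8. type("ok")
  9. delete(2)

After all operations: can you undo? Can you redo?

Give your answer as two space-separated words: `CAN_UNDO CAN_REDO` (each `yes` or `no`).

Answer: yes no

Derivation:
After op 1 (type): buf='up' undo_depth=1 redo_depth=0
After op 2 (delete): buf='(empty)' undo_depth=2 redo_depth=0
After op 3 (undo): buf='up' undo_depth=1 redo_depth=1
After op 4 (undo): buf='(empty)' undo_depth=0 redo_depth=2
After op 5 (type): buf='qux' undo_depth=1 redo_depth=0
After op 6 (delete): buf='q' undo_depth=2 redo_depth=0
After op 7 (type): buf='qgo' undo_depth=3 redo_depth=0
After op 8 (type): buf='qgook' undo_depth=4 redo_depth=0
After op 9 (delete): buf='qgo' undo_depth=5 redo_depth=0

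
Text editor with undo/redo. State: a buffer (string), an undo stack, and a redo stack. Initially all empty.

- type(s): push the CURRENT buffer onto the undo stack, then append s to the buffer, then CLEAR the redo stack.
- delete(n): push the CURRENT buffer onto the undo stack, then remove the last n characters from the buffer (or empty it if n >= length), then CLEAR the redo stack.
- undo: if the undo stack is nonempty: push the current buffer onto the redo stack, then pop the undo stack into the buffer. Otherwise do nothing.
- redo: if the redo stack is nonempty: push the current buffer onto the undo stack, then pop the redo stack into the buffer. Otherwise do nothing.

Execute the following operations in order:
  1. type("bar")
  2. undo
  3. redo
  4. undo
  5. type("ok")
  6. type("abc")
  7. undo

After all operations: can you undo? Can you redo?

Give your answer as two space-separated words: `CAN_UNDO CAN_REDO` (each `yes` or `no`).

Answer: yes yes

Derivation:
After op 1 (type): buf='bar' undo_depth=1 redo_depth=0
After op 2 (undo): buf='(empty)' undo_depth=0 redo_depth=1
After op 3 (redo): buf='bar' undo_depth=1 redo_depth=0
After op 4 (undo): buf='(empty)' undo_depth=0 redo_depth=1
After op 5 (type): buf='ok' undo_depth=1 redo_depth=0
After op 6 (type): buf='okabc' undo_depth=2 redo_depth=0
After op 7 (undo): buf='ok' undo_depth=1 redo_depth=1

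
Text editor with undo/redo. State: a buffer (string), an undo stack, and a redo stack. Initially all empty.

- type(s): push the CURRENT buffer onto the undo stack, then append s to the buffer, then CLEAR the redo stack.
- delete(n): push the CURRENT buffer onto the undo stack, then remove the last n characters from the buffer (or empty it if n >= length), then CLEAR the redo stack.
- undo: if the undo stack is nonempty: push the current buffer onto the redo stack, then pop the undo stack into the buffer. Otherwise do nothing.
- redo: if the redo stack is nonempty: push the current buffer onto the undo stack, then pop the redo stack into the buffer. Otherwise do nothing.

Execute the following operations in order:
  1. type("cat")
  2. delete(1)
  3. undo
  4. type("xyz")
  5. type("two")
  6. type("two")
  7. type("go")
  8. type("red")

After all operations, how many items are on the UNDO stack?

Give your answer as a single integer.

After op 1 (type): buf='cat' undo_depth=1 redo_depth=0
After op 2 (delete): buf='ca' undo_depth=2 redo_depth=0
After op 3 (undo): buf='cat' undo_depth=1 redo_depth=1
After op 4 (type): buf='catxyz' undo_depth=2 redo_depth=0
After op 5 (type): buf='catxyztwo' undo_depth=3 redo_depth=0
After op 6 (type): buf='catxyztwotwo' undo_depth=4 redo_depth=0
After op 7 (type): buf='catxyztwotwogo' undo_depth=5 redo_depth=0
After op 8 (type): buf='catxyztwotwogored' undo_depth=6 redo_depth=0

Answer: 6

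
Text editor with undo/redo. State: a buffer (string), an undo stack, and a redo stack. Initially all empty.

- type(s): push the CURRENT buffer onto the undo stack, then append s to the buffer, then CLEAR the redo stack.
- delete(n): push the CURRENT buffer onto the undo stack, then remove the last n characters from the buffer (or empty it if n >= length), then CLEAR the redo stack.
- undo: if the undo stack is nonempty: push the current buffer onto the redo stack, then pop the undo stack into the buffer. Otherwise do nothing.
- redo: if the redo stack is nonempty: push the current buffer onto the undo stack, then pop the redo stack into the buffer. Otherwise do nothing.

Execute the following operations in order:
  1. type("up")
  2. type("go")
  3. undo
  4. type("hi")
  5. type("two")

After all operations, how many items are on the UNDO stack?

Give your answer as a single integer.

After op 1 (type): buf='up' undo_depth=1 redo_depth=0
After op 2 (type): buf='upgo' undo_depth=2 redo_depth=0
After op 3 (undo): buf='up' undo_depth=1 redo_depth=1
After op 4 (type): buf='uphi' undo_depth=2 redo_depth=0
After op 5 (type): buf='uphitwo' undo_depth=3 redo_depth=0

Answer: 3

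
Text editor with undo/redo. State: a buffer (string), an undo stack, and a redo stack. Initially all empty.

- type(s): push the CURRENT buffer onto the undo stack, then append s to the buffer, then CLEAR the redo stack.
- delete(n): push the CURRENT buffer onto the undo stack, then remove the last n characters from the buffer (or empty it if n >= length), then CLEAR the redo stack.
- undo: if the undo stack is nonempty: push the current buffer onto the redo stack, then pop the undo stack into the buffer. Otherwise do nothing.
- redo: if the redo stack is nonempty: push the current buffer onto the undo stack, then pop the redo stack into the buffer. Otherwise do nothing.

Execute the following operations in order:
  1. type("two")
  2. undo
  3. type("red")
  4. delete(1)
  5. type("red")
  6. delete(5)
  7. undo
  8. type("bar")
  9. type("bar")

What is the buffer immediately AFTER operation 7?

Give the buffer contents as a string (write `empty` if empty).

After op 1 (type): buf='two' undo_depth=1 redo_depth=0
After op 2 (undo): buf='(empty)' undo_depth=0 redo_depth=1
After op 3 (type): buf='red' undo_depth=1 redo_depth=0
After op 4 (delete): buf='re' undo_depth=2 redo_depth=0
After op 5 (type): buf='rered' undo_depth=3 redo_depth=0
After op 6 (delete): buf='(empty)' undo_depth=4 redo_depth=0
After op 7 (undo): buf='rered' undo_depth=3 redo_depth=1

Answer: rered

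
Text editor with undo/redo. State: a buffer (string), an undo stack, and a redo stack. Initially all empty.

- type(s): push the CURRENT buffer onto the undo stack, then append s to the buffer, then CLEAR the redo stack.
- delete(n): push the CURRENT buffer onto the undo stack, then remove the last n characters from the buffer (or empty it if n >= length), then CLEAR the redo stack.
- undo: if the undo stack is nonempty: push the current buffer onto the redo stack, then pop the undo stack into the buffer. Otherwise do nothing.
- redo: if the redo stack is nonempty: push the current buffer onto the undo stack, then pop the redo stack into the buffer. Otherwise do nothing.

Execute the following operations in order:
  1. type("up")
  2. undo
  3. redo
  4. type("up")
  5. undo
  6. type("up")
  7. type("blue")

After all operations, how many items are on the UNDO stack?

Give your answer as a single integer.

After op 1 (type): buf='up' undo_depth=1 redo_depth=0
After op 2 (undo): buf='(empty)' undo_depth=0 redo_depth=1
After op 3 (redo): buf='up' undo_depth=1 redo_depth=0
After op 4 (type): buf='upup' undo_depth=2 redo_depth=0
After op 5 (undo): buf='up' undo_depth=1 redo_depth=1
After op 6 (type): buf='upup' undo_depth=2 redo_depth=0
After op 7 (type): buf='upupblue' undo_depth=3 redo_depth=0

Answer: 3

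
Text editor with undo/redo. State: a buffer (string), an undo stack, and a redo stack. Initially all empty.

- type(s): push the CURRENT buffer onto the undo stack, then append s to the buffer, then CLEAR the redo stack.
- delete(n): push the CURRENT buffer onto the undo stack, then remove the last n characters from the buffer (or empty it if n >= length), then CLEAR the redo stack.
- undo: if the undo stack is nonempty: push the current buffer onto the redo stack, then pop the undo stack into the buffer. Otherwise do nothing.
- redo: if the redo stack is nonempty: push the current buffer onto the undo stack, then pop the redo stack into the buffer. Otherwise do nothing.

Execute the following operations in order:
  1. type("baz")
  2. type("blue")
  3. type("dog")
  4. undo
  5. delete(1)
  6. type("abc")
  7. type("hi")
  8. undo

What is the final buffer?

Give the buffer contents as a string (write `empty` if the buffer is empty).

After op 1 (type): buf='baz' undo_depth=1 redo_depth=0
After op 2 (type): buf='bazblue' undo_depth=2 redo_depth=0
After op 3 (type): buf='bazbluedog' undo_depth=3 redo_depth=0
After op 4 (undo): buf='bazblue' undo_depth=2 redo_depth=1
After op 5 (delete): buf='bazblu' undo_depth=3 redo_depth=0
After op 6 (type): buf='bazbluabc' undo_depth=4 redo_depth=0
After op 7 (type): buf='bazbluabchi' undo_depth=5 redo_depth=0
After op 8 (undo): buf='bazbluabc' undo_depth=4 redo_depth=1

Answer: bazbluabc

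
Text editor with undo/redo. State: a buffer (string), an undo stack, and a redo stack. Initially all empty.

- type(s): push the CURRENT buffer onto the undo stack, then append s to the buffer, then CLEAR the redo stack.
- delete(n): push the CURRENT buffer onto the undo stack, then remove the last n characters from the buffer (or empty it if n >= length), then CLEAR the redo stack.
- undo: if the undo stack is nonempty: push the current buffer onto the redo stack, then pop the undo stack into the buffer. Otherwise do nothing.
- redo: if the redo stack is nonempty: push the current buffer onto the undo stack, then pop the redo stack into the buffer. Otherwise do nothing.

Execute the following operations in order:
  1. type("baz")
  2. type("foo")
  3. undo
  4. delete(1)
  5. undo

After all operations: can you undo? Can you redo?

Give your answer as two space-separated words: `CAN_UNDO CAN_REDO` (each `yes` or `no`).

After op 1 (type): buf='baz' undo_depth=1 redo_depth=0
After op 2 (type): buf='bazfoo' undo_depth=2 redo_depth=0
After op 3 (undo): buf='baz' undo_depth=1 redo_depth=1
After op 4 (delete): buf='ba' undo_depth=2 redo_depth=0
After op 5 (undo): buf='baz' undo_depth=1 redo_depth=1

Answer: yes yes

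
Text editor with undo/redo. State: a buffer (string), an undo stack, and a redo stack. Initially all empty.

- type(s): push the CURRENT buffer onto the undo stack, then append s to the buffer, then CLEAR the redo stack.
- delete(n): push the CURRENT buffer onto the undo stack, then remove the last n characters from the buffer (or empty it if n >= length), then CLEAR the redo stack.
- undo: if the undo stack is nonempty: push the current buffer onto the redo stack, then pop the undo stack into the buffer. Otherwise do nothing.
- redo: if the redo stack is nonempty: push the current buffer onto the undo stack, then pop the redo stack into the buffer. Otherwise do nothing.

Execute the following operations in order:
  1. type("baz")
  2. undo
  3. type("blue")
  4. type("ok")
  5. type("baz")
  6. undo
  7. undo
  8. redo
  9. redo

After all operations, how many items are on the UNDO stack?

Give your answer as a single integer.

Answer: 3

Derivation:
After op 1 (type): buf='baz' undo_depth=1 redo_depth=0
After op 2 (undo): buf='(empty)' undo_depth=0 redo_depth=1
After op 3 (type): buf='blue' undo_depth=1 redo_depth=0
After op 4 (type): buf='blueok' undo_depth=2 redo_depth=0
After op 5 (type): buf='blueokbaz' undo_depth=3 redo_depth=0
After op 6 (undo): buf='blueok' undo_depth=2 redo_depth=1
After op 7 (undo): buf='blue' undo_depth=1 redo_depth=2
After op 8 (redo): buf='blueok' undo_depth=2 redo_depth=1
After op 9 (redo): buf='blueokbaz' undo_depth=3 redo_depth=0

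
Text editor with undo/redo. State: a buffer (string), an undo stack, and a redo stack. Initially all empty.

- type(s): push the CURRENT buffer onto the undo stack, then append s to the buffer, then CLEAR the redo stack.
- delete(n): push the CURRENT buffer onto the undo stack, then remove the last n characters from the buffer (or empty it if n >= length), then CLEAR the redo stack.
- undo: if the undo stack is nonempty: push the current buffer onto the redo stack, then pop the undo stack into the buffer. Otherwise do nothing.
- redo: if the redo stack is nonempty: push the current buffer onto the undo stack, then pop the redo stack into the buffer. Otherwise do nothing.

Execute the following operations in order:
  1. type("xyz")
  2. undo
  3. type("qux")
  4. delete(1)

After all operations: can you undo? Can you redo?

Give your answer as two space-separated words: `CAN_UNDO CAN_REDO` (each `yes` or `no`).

After op 1 (type): buf='xyz' undo_depth=1 redo_depth=0
After op 2 (undo): buf='(empty)' undo_depth=0 redo_depth=1
After op 3 (type): buf='qux' undo_depth=1 redo_depth=0
After op 4 (delete): buf='qu' undo_depth=2 redo_depth=0

Answer: yes no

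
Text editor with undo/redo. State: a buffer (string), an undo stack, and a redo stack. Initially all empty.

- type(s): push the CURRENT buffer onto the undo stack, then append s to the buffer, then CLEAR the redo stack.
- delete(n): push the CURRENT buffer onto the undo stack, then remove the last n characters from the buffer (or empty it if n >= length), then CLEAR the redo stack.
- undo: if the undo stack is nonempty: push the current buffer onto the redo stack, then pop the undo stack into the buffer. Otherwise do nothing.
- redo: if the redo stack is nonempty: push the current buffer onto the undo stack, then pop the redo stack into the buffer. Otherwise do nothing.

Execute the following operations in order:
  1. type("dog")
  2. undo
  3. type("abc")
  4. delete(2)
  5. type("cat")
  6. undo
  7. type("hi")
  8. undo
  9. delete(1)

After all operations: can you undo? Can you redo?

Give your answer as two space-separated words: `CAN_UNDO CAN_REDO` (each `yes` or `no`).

Answer: yes no

Derivation:
After op 1 (type): buf='dog' undo_depth=1 redo_depth=0
After op 2 (undo): buf='(empty)' undo_depth=0 redo_depth=1
After op 3 (type): buf='abc' undo_depth=1 redo_depth=0
After op 4 (delete): buf='a' undo_depth=2 redo_depth=0
After op 5 (type): buf='acat' undo_depth=3 redo_depth=0
After op 6 (undo): buf='a' undo_depth=2 redo_depth=1
After op 7 (type): buf='ahi' undo_depth=3 redo_depth=0
After op 8 (undo): buf='a' undo_depth=2 redo_depth=1
After op 9 (delete): buf='(empty)' undo_depth=3 redo_depth=0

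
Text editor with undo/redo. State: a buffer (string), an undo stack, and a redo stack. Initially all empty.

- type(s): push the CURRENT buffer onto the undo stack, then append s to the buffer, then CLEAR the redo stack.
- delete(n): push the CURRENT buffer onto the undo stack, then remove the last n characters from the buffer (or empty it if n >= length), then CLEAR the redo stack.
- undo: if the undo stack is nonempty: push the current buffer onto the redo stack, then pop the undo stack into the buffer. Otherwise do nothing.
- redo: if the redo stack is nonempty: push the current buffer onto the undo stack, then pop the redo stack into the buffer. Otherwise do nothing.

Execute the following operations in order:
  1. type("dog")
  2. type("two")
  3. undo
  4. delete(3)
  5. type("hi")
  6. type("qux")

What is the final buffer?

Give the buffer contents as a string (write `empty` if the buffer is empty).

Answer: hiqux

Derivation:
After op 1 (type): buf='dog' undo_depth=1 redo_depth=0
After op 2 (type): buf='dogtwo' undo_depth=2 redo_depth=0
After op 3 (undo): buf='dog' undo_depth=1 redo_depth=1
After op 4 (delete): buf='(empty)' undo_depth=2 redo_depth=0
After op 5 (type): buf='hi' undo_depth=3 redo_depth=0
After op 6 (type): buf='hiqux' undo_depth=4 redo_depth=0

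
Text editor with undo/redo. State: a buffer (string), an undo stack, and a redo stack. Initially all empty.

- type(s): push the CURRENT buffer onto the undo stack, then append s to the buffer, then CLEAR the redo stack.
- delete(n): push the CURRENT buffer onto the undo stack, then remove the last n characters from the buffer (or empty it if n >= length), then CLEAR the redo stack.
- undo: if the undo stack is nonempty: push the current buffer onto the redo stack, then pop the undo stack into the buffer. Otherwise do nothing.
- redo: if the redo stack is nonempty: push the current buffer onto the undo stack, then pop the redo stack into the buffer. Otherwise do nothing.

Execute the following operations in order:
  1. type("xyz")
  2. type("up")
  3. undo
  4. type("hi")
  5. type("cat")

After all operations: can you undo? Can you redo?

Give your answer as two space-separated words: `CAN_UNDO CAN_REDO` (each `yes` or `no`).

Answer: yes no

Derivation:
After op 1 (type): buf='xyz' undo_depth=1 redo_depth=0
After op 2 (type): buf='xyzup' undo_depth=2 redo_depth=0
After op 3 (undo): buf='xyz' undo_depth=1 redo_depth=1
After op 4 (type): buf='xyzhi' undo_depth=2 redo_depth=0
After op 5 (type): buf='xyzhicat' undo_depth=3 redo_depth=0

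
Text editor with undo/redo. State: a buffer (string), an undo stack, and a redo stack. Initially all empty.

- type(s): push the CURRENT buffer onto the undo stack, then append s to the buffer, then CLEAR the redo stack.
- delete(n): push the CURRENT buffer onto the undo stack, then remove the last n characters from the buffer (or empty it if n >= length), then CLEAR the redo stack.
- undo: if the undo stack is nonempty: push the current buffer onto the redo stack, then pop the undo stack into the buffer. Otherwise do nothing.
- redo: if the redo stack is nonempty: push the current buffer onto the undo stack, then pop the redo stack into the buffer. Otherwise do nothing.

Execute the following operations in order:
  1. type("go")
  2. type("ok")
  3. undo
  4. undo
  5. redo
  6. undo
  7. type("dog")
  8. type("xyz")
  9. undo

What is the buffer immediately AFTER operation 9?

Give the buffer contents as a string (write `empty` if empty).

Answer: dog

Derivation:
After op 1 (type): buf='go' undo_depth=1 redo_depth=0
After op 2 (type): buf='gook' undo_depth=2 redo_depth=0
After op 3 (undo): buf='go' undo_depth=1 redo_depth=1
After op 4 (undo): buf='(empty)' undo_depth=0 redo_depth=2
After op 5 (redo): buf='go' undo_depth=1 redo_depth=1
After op 6 (undo): buf='(empty)' undo_depth=0 redo_depth=2
After op 7 (type): buf='dog' undo_depth=1 redo_depth=0
After op 8 (type): buf='dogxyz' undo_depth=2 redo_depth=0
After op 9 (undo): buf='dog' undo_depth=1 redo_depth=1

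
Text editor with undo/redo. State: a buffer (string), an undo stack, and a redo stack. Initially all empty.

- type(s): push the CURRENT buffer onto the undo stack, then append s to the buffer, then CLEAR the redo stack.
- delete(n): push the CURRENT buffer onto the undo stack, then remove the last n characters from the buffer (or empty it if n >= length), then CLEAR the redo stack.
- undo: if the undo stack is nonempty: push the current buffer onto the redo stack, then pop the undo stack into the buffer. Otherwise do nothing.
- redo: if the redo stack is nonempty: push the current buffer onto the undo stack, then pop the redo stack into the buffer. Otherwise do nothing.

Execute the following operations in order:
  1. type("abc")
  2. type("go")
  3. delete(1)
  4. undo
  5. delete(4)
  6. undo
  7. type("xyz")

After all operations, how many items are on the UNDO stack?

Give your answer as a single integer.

Answer: 3

Derivation:
After op 1 (type): buf='abc' undo_depth=1 redo_depth=0
After op 2 (type): buf='abcgo' undo_depth=2 redo_depth=0
After op 3 (delete): buf='abcg' undo_depth=3 redo_depth=0
After op 4 (undo): buf='abcgo' undo_depth=2 redo_depth=1
After op 5 (delete): buf='a' undo_depth=3 redo_depth=0
After op 6 (undo): buf='abcgo' undo_depth=2 redo_depth=1
After op 7 (type): buf='abcgoxyz' undo_depth=3 redo_depth=0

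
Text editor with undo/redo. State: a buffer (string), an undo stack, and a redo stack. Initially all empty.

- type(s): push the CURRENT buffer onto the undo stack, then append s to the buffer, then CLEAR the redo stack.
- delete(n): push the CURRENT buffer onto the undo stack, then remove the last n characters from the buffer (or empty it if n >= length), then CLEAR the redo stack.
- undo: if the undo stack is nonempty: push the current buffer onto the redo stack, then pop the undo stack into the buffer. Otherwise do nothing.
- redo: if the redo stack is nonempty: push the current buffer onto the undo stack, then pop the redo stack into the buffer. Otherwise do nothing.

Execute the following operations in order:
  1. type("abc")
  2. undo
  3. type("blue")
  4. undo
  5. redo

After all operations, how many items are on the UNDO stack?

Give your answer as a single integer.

Answer: 1

Derivation:
After op 1 (type): buf='abc' undo_depth=1 redo_depth=0
After op 2 (undo): buf='(empty)' undo_depth=0 redo_depth=1
After op 3 (type): buf='blue' undo_depth=1 redo_depth=0
After op 4 (undo): buf='(empty)' undo_depth=0 redo_depth=1
After op 5 (redo): buf='blue' undo_depth=1 redo_depth=0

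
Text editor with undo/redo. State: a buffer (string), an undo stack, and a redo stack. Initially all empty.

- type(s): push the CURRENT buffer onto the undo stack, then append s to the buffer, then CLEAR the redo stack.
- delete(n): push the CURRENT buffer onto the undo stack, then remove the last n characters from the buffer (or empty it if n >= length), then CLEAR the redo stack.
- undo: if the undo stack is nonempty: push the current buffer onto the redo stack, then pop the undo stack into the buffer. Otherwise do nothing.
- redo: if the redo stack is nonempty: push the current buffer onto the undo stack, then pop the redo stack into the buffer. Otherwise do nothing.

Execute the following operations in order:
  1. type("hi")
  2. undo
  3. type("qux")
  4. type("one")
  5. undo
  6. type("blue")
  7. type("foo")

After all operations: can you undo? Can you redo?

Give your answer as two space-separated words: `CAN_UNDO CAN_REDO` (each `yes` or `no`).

Answer: yes no

Derivation:
After op 1 (type): buf='hi' undo_depth=1 redo_depth=0
After op 2 (undo): buf='(empty)' undo_depth=0 redo_depth=1
After op 3 (type): buf='qux' undo_depth=1 redo_depth=0
After op 4 (type): buf='quxone' undo_depth=2 redo_depth=0
After op 5 (undo): buf='qux' undo_depth=1 redo_depth=1
After op 6 (type): buf='quxblue' undo_depth=2 redo_depth=0
After op 7 (type): buf='quxbluefoo' undo_depth=3 redo_depth=0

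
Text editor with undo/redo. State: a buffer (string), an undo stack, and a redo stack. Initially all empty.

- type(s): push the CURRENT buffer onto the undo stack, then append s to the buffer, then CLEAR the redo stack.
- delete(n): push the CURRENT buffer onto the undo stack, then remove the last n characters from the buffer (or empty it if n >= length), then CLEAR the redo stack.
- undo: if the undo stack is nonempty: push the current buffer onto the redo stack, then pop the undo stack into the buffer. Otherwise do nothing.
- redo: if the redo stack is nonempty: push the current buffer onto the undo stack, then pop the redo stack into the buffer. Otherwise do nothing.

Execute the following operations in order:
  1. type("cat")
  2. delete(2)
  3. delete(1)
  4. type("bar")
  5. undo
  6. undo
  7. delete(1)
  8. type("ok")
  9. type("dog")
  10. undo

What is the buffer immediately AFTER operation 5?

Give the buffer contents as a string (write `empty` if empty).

Answer: empty

Derivation:
After op 1 (type): buf='cat' undo_depth=1 redo_depth=0
After op 2 (delete): buf='c' undo_depth=2 redo_depth=0
After op 3 (delete): buf='(empty)' undo_depth=3 redo_depth=0
After op 4 (type): buf='bar' undo_depth=4 redo_depth=0
After op 5 (undo): buf='(empty)' undo_depth=3 redo_depth=1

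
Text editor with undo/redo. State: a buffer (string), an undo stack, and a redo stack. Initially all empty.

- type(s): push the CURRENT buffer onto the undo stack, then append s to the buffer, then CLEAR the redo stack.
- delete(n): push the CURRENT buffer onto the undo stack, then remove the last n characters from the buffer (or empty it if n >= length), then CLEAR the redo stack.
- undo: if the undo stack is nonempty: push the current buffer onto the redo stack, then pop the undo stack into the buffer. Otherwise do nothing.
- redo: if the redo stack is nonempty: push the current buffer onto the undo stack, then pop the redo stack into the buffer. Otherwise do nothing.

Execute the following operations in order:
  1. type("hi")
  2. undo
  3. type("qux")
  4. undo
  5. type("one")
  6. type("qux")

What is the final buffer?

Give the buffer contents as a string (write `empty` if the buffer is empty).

Answer: onequx

Derivation:
After op 1 (type): buf='hi' undo_depth=1 redo_depth=0
After op 2 (undo): buf='(empty)' undo_depth=0 redo_depth=1
After op 3 (type): buf='qux' undo_depth=1 redo_depth=0
After op 4 (undo): buf='(empty)' undo_depth=0 redo_depth=1
After op 5 (type): buf='one' undo_depth=1 redo_depth=0
After op 6 (type): buf='onequx' undo_depth=2 redo_depth=0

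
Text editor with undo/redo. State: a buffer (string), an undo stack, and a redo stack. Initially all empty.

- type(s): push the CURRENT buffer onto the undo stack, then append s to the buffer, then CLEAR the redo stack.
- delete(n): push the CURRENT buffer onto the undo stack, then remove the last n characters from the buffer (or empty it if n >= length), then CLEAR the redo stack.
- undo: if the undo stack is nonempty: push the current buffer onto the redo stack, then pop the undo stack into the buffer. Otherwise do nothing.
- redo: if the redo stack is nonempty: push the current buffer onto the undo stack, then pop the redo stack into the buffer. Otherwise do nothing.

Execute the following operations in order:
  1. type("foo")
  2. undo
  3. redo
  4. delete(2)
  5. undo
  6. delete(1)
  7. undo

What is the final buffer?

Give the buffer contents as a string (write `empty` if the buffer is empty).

Answer: foo

Derivation:
After op 1 (type): buf='foo' undo_depth=1 redo_depth=0
After op 2 (undo): buf='(empty)' undo_depth=0 redo_depth=1
After op 3 (redo): buf='foo' undo_depth=1 redo_depth=0
After op 4 (delete): buf='f' undo_depth=2 redo_depth=0
After op 5 (undo): buf='foo' undo_depth=1 redo_depth=1
After op 6 (delete): buf='fo' undo_depth=2 redo_depth=0
After op 7 (undo): buf='foo' undo_depth=1 redo_depth=1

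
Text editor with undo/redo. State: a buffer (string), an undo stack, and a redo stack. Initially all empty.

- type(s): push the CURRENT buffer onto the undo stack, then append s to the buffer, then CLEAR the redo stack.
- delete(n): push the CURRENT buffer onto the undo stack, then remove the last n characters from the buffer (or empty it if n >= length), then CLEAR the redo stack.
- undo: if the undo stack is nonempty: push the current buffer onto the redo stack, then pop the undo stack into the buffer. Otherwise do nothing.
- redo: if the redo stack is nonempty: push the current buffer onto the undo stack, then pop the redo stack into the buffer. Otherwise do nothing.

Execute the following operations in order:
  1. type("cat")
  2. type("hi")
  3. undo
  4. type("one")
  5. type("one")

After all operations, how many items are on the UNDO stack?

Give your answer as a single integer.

After op 1 (type): buf='cat' undo_depth=1 redo_depth=0
After op 2 (type): buf='cathi' undo_depth=2 redo_depth=0
After op 3 (undo): buf='cat' undo_depth=1 redo_depth=1
After op 4 (type): buf='catone' undo_depth=2 redo_depth=0
After op 5 (type): buf='catoneone' undo_depth=3 redo_depth=0

Answer: 3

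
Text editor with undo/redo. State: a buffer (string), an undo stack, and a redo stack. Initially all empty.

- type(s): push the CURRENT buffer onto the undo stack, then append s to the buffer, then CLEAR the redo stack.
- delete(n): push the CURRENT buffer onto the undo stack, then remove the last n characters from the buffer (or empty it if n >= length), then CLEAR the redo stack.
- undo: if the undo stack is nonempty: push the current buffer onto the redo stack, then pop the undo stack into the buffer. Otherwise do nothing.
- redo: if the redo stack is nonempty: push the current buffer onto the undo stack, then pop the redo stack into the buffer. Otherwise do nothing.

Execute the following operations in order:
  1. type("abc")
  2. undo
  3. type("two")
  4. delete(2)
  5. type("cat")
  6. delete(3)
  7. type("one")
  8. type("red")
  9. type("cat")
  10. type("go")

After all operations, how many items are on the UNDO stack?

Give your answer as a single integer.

After op 1 (type): buf='abc' undo_depth=1 redo_depth=0
After op 2 (undo): buf='(empty)' undo_depth=0 redo_depth=1
After op 3 (type): buf='two' undo_depth=1 redo_depth=0
After op 4 (delete): buf='t' undo_depth=2 redo_depth=0
After op 5 (type): buf='tcat' undo_depth=3 redo_depth=0
After op 6 (delete): buf='t' undo_depth=4 redo_depth=0
After op 7 (type): buf='tone' undo_depth=5 redo_depth=0
After op 8 (type): buf='tonered' undo_depth=6 redo_depth=0
After op 9 (type): buf='toneredcat' undo_depth=7 redo_depth=0
After op 10 (type): buf='toneredcatgo' undo_depth=8 redo_depth=0

Answer: 8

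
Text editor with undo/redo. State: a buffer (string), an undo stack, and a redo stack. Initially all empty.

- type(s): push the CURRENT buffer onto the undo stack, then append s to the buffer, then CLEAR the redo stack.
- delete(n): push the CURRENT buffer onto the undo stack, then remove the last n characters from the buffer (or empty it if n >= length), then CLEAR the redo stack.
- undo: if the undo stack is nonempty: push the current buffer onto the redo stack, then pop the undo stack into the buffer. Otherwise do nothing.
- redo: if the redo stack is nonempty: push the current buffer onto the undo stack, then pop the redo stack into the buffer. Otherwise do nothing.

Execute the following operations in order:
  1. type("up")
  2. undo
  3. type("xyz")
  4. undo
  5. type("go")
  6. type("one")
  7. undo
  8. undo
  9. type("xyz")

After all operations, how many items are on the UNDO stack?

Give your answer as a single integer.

Answer: 1

Derivation:
After op 1 (type): buf='up' undo_depth=1 redo_depth=0
After op 2 (undo): buf='(empty)' undo_depth=0 redo_depth=1
After op 3 (type): buf='xyz' undo_depth=1 redo_depth=0
After op 4 (undo): buf='(empty)' undo_depth=0 redo_depth=1
After op 5 (type): buf='go' undo_depth=1 redo_depth=0
After op 6 (type): buf='goone' undo_depth=2 redo_depth=0
After op 7 (undo): buf='go' undo_depth=1 redo_depth=1
After op 8 (undo): buf='(empty)' undo_depth=0 redo_depth=2
After op 9 (type): buf='xyz' undo_depth=1 redo_depth=0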